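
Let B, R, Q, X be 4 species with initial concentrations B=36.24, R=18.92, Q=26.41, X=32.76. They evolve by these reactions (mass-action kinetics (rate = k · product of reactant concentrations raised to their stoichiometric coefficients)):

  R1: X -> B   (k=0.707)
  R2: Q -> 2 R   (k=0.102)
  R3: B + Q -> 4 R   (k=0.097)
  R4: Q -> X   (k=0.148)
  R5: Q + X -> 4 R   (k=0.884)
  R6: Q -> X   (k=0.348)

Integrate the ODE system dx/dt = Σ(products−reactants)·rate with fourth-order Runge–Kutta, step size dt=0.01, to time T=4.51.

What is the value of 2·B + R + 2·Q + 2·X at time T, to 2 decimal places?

Value at T = 209.74

Check how each reaction changes W = 2·B + R + 2·Q + 2·X (weight of products minus weight of reactants):
R1: X -> B: (2·1) − (2·1) = 2 − 2 = 0
R2: Q -> 2 R: (1·2) − (2·1) = 2 − 2 = 0
R3: B + Q -> 4 R: (1·4) − (2·1 + 2·1) = 4 − 4 = 0
R4: Q -> X: (2·1) − (2·1) = 2 − 2 = 0
R5: Q + X -> 4 R: (1·4) − (2·1 + 2·1) = 4 − 4 = 0
R6: Q -> X: (2·1) − (2·1) = 2 − 2 = 0
Every reaction leaves W unchanged, so W is conserved and no simulation is needed: W(T) = W(0) = 2·36.24 + 18.92 + 2·26.41 + 2·32.76 = 209.74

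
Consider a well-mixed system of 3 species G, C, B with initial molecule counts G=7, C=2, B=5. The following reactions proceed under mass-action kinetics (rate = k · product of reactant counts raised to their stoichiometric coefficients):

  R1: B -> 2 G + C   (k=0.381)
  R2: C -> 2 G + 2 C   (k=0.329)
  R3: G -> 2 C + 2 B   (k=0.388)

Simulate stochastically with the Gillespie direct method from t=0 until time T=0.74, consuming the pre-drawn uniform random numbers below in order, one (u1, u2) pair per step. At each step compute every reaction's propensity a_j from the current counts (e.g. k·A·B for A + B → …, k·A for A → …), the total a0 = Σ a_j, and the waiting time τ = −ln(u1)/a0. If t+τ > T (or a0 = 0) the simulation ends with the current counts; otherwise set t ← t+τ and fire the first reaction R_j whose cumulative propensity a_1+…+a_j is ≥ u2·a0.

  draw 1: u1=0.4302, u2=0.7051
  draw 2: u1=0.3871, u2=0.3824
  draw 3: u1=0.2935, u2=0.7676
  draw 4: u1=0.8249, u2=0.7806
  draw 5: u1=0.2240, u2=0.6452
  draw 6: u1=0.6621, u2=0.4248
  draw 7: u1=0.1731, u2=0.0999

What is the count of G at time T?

t=0.000: G=7 C=2 B=5
Draw 1: a1=1.905, a2=0.658, a3=2.716, a0=5.279; τ=−ln(0.4302)/5.279=0.160 → t=0.160; u2·a0=0.7051·5.279=3.722; a1+a2=2.563 < 3.722 ≤ a1+…+a3=5.279 → R3 fires; G=6 C=4 B=7
Draw 2: a1=2.667, a2=1.316, a3=2.328, a0=6.311; τ=−ln(0.3871)/6.311=0.150 → t=0.310; u2·a0=0.3824·6.311=2.413 ≤ a1=2.667 → R1 fires; G=8 C=5 B=6
Draw 3: a1=2.286, a2=1.645, a3=3.104, a0=7.035; τ=−ln(0.2935)/7.035=0.174 → t=0.484; u2·a0=0.7676·7.035=5.400; a1+a2=3.931 < 5.400 ≤ a1+…+a3=7.035 → R3 fires; G=7 C=7 B=8
Draw 4: a1=3.048, a2=2.303, a3=2.716, a0=8.067; τ=−ln(0.8249)/8.067=0.024 → t=0.508; u2·a0=0.7806·8.067=6.297; a1+a2=5.351 < 6.297 ≤ a1+…+a3=8.067 → R3 fires; G=6 C=9 B=10
Draw 5: a1=3.810, a2=2.961, a3=2.328, a0=9.099; τ=−ln(0.2240)/9.099=0.164 → t=0.673; u2·a0=0.6452·9.099=5.871; a1=3.810 < 5.871 ≤ a1+a2=6.771 → R2 fires; G=8 C=10 B=10
Draw 6: a1=3.810, a2=3.290, a3=3.104, a0=10.204; τ=−ln(0.6621)/10.204=0.040 → t=0.713; u2·a0=0.4248·10.204=4.335; a1=3.810 < 4.335 ≤ a1+a2=7.100 → R2 fires; G=10 C=11 B=10
Draw 7: a1=3.810, a2=3.619, a3=3.880, a0=11.309; τ=−ln(0.1731)/11.309=0.155 → t=0.868 > T=0.74: stop.
Read off G at T=0.74: 10

G at T = 10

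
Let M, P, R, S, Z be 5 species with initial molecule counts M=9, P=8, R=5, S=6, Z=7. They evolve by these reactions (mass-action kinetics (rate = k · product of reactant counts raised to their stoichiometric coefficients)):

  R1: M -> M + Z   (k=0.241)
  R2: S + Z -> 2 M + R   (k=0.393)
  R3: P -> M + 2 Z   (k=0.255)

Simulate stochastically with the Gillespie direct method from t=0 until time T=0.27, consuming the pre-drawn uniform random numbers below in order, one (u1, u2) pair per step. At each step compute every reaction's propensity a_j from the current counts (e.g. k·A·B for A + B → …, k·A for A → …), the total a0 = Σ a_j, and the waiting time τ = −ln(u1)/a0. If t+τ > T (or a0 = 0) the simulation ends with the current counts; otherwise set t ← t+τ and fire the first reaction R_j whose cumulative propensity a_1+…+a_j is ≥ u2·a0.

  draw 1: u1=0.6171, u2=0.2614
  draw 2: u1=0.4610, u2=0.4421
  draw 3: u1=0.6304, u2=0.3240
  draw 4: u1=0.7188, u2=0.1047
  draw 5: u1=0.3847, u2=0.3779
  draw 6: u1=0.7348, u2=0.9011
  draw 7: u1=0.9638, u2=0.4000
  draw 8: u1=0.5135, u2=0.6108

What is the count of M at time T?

t=0.000: M=9 P=8 R=5 S=6 Z=7
Draw 1: a1=2.169, a2=16.506, a3=2.040, a0=20.715; τ=−ln(0.6171)/20.715=0.023 → t=0.023; u2·a0=0.2614·20.715=5.415; a1=2.169 < 5.415 ≤ a1+a2=18.675 → R2 fires; M=11 P=8 R=6 S=5 Z=6
Draw 2: a1=2.651, a2=11.790, a3=2.040, a0=16.481; τ=−ln(0.4610)/16.481=0.047 → t=0.070; u2·a0=0.4421·16.481=7.286; a1=2.651 < 7.286 ≤ a1+a2=14.441 → R2 fires; M=13 P=8 R=7 S=4 Z=5
Draw 3: a1=3.133, a2=7.860, a3=2.040, a0=13.033; τ=−ln(0.6304)/13.033=0.035 → t=0.106; u2·a0=0.3240·13.033=4.223; a1=3.133 < 4.223 ≤ a1+a2=10.993 → R2 fires; M=15 P=8 R=8 S=3 Z=4
Draw 4: a1=3.615, a2=4.716, a3=2.040, a0=10.371; τ=−ln(0.7188)/10.371=0.032 → t=0.138; u2·a0=0.1047·10.371=1.086 ≤ a1=3.615 → R1 fires; M=15 P=8 R=8 S=3 Z=5
Draw 5: a1=3.615, a2=5.895, a3=2.040, a0=11.550; τ=−ln(0.3847)/11.550=0.083 → t=0.220; u2·a0=0.3779·11.550=4.365; a1=3.615 < 4.365 ≤ a1+a2=9.510 → R2 fires; M=17 P=8 R=9 S=2 Z=4
Draw 6: a1=4.097, a2=3.144, a3=2.040, a0=9.281; τ=−ln(0.7348)/9.281=0.033 → t=0.253; u2·a0=0.9011·9.281=8.363; a1+a2=7.241 < 8.363 ≤ a1+…+a3=9.281 → R3 fires; M=18 P=7 R=9 S=2 Z=6
Draw 7: a1=4.338, a2=4.716, a3=1.785, a0=10.839; τ=−ln(0.9638)/10.839=0.003 → t=0.257; u2·a0=0.4000·10.839=4.336 ≤ a1=4.338 → R1 fires; M=18 P=7 R=9 S=2 Z=7
Draw 8: a1=4.338, a2=5.502, a3=1.785, a0=11.625; τ=−ln(0.5135)/11.625=0.057 → t=0.314 > T=0.27: stop.
Read off M at T=0.27: 18

M at T = 18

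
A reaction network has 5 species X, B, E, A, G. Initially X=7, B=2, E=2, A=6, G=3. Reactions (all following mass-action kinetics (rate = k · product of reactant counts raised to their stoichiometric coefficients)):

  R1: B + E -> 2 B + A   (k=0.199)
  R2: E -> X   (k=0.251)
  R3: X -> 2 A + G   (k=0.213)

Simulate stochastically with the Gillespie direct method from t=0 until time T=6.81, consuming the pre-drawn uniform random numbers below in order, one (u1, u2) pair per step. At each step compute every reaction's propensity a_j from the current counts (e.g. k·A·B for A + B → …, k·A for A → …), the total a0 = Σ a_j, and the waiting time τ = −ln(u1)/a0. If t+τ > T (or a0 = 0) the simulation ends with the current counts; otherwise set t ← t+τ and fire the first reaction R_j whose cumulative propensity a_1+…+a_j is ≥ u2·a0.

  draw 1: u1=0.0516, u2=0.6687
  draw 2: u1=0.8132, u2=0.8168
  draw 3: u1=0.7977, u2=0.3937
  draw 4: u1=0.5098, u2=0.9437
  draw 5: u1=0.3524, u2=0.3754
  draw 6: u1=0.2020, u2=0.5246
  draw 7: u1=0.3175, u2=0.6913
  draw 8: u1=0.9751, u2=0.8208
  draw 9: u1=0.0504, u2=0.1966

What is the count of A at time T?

t=0.000: X=7 B=2 E=2 A=6 G=3
Draw 1: a1=0.796, a2=0.502, a3=1.491, a0=2.789; τ=−ln(0.0516)/2.789=1.063 → t=1.063; u2·a0=0.6687·2.789=1.865; a1+a2=1.298 < 1.865 ≤ a1+…+a3=2.789 → R3 fires; X=6 B=2 E=2 A=8 G=4
Draw 2: a1=0.796, a2=0.502, a3=1.278, a0=2.576; τ=−ln(0.8132)/2.576=0.080 → t=1.143; u2·a0=0.8168·2.576=2.104; a1+a2=1.298 < 2.104 ≤ a1+…+a3=2.576 → R3 fires; X=5 B=2 E=2 A=10 G=5
Draw 3: a1=0.796, a2=0.502, a3=1.065, a0=2.363; τ=−ln(0.7977)/2.363=0.096 → t=1.239; u2·a0=0.3937·2.363=0.930; a1=0.796 < 0.930 ≤ a1+a2=1.298 → R2 fires; X=6 B=2 E=1 A=10 G=5
Draw 4: a1=0.398, a2=0.251, a3=1.278, a0=1.927; τ=−ln(0.5098)/1.927=0.350 → t=1.588; u2·a0=0.9437·1.927=1.819; a1+a2=0.649 < 1.819 ≤ a1+…+a3=1.927 → R3 fires; X=5 B=2 E=1 A=12 G=6
Draw 5: a1=0.398, a2=0.251, a3=1.065, a0=1.714; τ=−ln(0.3524)/1.714=0.609 → t=2.197; u2·a0=0.3754·1.714=0.643; a1=0.398 < 0.643 ≤ a1+a2=0.649 → R2 fires; X=6 B=2 E=0 A=12 G=6
Draw 6: a1=0.000, a2=0.000, a3=1.278, a0=1.278; τ=−ln(0.2020)/1.278=1.252 → t=3.448; u2·a0=0.5246·1.278=0.670; a1+a2=0.000 < 0.670 ≤ a1+…+a3=1.278 → R3 fires; X=5 B=2 E=0 A=14 G=7
Draw 7: a1=0.000, a2=0.000, a3=1.065, a0=1.065; τ=−ln(0.3175)/1.065=1.077 → t=4.526; u2·a0=0.6913·1.065=0.736; a1+a2=0.000 < 0.736 ≤ a1+…+a3=1.065 → R3 fires; X=4 B=2 E=0 A=16 G=8
Draw 8: a1=0.000, a2=0.000, a3=0.852, a0=0.852; τ=−ln(0.9751)/0.852=0.030 → t=4.555; u2·a0=0.8208·0.852=0.699; a1+a2=0.000 < 0.699 ≤ a1+…+a3=0.852 → R3 fires; X=3 B=2 E=0 A=18 G=9
Draw 9: a1=0.000, a2=0.000, a3=0.639, a0=0.639; τ=−ln(0.0504)/0.639=4.676 → t=9.231 > T=6.81: stop.
Read off A at T=6.81: 18

A at T = 18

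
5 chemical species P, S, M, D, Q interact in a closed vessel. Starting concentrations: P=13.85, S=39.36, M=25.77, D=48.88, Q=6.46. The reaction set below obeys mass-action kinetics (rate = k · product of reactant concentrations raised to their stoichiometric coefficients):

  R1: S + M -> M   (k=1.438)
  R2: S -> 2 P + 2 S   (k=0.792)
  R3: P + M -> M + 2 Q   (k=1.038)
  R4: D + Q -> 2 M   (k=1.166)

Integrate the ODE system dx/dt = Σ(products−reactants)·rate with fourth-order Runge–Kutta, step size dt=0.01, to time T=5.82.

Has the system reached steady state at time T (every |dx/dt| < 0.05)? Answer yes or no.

Steady state at T: yes

RK4 with dt=0.01: 582 steps to T=5.82. Trajectory (selected grid times):
t=0.00: P=13.85 S=39.36 M=25.77 D=48.88 Q=6.46
t=0.65: P=0.00 S=0.00 M=98.58 D=12.48 Q=0.00
t=1.29: P=0.00 S=0.00 M=98.58 D=12.47 Q=0.00
t=1.94: P=0.00 S=0.00 M=98.58 D=12.47 Q=0.00
t=2.59: P=0.00 S=0.00 M=98.58 D=12.47 Q=0.00
t=3.23: P=0.00 S=0.00 M=98.58 D=12.47 Q=0.00
t=3.88: P=0.00 S=0.00 M=98.58 D=12.47 Q=0.00
t=4.53: P=0.00 S=0.00 M=98.58 D=12.47 Q=0.00
t=5.17: P=0.00 S=0.00 M=98.58 D=12.47 Q=0.00
t=5.82: P=0.00 S=0.00 M=98.58 D=12.47 Q=0.00
Rates at T: R1=0.0000, R2=0.0000, R3=0.0000, R4=0.0000
dx/dt at T (Σ net stoichiometry × rate): P=-0.0000, S=-0.0000, M=+0.0000, D=-0.0000, Q=-0.0000
Largest |dx/dt| is |+0.0000| (M) < 0.05 → steady.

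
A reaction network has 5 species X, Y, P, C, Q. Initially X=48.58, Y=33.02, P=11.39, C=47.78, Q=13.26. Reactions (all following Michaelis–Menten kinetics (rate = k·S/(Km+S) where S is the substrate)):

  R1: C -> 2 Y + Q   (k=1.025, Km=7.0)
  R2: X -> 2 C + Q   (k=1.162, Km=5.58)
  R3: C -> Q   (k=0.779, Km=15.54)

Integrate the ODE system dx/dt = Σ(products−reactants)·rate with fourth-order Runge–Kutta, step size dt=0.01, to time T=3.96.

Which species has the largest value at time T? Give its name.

Dominant species at T: C

RK4 with dt=0.01: 396 steps to T=3.96. Trajectory (selected grid times):
t=0.00: X=48.58 Y=33.02 P=11.39 C=47.78 Q=13.26
t=0.44: X=48.12 Y=33.81 P=11.39 C=48.04 Q=14.37
t=0.88: X=47.66 Y=34.59 P=11.39 C=48.31 Q=15.48
t=1.32: X=47.21 Y=35.38 P=11.39 C=48.57 Q=16.59
t=1.76: X=46.75 Y=36.17 P=11.39 C=48.83 Q=17.70
t=2.20: X=46.29 Y=36.96 P=11.39 C=49.09 Q=18.82
t=2.64: X=45.84 Y=37.75 P=11.39 C=49.34 Q=19.93
t=3.08: X=45.38 Y=38.54 P=11.39 C=49.60 Q=21.04
t=3.52: X=44.93 Y=39.33 P=11.39 C=49.85 Q=22.15
t=3.96: X=44.47 Y=40.12 P=11.39 C=50.10 Q=23.26
At T=3.96: X=44.47 Y=40.12 P=11.39 C=50.10 Q=23.26; the largest is C.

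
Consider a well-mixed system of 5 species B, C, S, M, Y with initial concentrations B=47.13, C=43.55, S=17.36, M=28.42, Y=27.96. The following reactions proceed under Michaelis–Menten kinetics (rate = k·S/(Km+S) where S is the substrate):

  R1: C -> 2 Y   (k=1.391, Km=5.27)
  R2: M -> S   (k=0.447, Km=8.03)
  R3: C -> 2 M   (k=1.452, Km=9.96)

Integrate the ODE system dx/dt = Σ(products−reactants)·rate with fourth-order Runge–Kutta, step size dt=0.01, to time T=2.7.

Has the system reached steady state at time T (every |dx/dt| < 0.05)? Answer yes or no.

RK4 with dt=0.01: 270 steps to T=2.7. Trajectory (selected grid times):
t=0.00: B=47.13 C=43.55 S=17.36 M=28.42 Y=27.96
t=0.30: B=47.13 C=42.82 S=17.46 M=29.02 Y=28.70
t=0.60: B=47.13 C=42.10 S=17.57 M=29.62 Y=29.45
t=0.90: B=47.13 C=41.38 S=17.68 M=30.22 Y=30.19
t=1.20: B=47.13 C=40.66 S=17.78 M=30.82 Y=30.93
t=1.50: B=47.13 C=39.94 S=17.89 M=31.41 Y=31.66
t=1.80: B=47.13 C=39.22 S=18.00 M=32.00 Y=32.40
t=2.10: B=47.13 C=38.51 S=18.10 M=32.58 Y=33.14
t=2.40: B=47.13 C=37.80 S=18.21 M=33.17 Y=33.87
t=2.70: B=47.13 C=37.09 S=18.32 M=33.75 Y=34.60
Rates at T: R1=1.2179, R2=0.3611, R3=1.1446
dx/dt at T (Σ net stoichiometry × rate): B=+0.0000, C=-2.3625, S=+0.3611, M=+1.9281, Y=+2.4359
Largest |dx/dt| is |+2.4359| (Y) ≥ 0.05 → not steady.

Steady state at T: no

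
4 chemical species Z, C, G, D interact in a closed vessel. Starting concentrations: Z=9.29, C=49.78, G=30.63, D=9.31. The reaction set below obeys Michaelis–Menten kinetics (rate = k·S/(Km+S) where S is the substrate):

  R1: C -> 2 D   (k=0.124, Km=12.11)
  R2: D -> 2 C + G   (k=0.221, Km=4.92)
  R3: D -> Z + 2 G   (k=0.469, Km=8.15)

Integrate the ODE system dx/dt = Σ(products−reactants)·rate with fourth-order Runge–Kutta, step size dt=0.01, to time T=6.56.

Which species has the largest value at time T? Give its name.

RK4 with dt=0.01: 656 steps to T=6.56. Trajectory (selected grid times):
t=0.00: Z=9.29 C=49.78 G=30.63 D=9.31
t=0.73: Z=9.47 C=49.92 G=31.10 D=9.17
t=1.46: Z=9.65 C=50.05 G=31.56 D=9.03
t=2.19: Z=9.83 C=50.19 G=32.03 D=8.89
t=2.92: Z=10.01 C=50.32 G=32.49 D=8.76
t=3.64: Z=10.18 C=50.46 G=32.94 D=8.62
t=4.37: Z=10.36 C=50.59 G=33.39 D=8.49
t=5.10: Z=10.53 C=50.72 G=33.84 D=8.36
t=5.83: Z=10.71 C=50.85 G=34.29 D=8.23
t=6.56: Z=10.88 C=50.98 G=34.73 D=8.11
At T=6.56: Z=10.88 C=50.98 G=34.73 D=8.11; the largest is C.

Dominant species at T: C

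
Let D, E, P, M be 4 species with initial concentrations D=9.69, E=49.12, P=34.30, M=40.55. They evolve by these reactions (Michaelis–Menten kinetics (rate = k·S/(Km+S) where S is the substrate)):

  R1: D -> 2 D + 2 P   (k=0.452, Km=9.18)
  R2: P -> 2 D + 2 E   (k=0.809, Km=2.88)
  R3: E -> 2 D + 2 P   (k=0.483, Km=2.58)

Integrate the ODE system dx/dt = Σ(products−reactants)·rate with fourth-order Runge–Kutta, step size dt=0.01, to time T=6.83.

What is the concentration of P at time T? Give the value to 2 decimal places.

P at T = 39.54

RK4 with dt=0.01: 683 steps to T=6.83. Trajectory (selected grid times):
t=0.00: D=9.69 E=49.12 P=34.30 M=40.55
t=0.76: D=11.71 E=49.91 P=34.80 M=40.55
t=1.52: D=13.74 E=50.69 P=35.33 M=40.55
t=2.28: D=15.79 E=51.48 P=35.88 M=40.55
t=3.04: D=17.85 E=52.27 P=36.46 M=40.55
t=3.79: D=19.89 E=53.05 P=37.04 M=40.55
t=4.55: D=21.98 E=53.84 P=37.65 M=40.55
t=5.31: D=24.06 E=54.63 P=38.27 M=40.55
t=6.07: D=26.16 E=55.43 P=38.90 M=40.55
t=6.83: D=28.27 E=56.22 P=39.54 M=40.55
Read off P at T=6.83: 39.54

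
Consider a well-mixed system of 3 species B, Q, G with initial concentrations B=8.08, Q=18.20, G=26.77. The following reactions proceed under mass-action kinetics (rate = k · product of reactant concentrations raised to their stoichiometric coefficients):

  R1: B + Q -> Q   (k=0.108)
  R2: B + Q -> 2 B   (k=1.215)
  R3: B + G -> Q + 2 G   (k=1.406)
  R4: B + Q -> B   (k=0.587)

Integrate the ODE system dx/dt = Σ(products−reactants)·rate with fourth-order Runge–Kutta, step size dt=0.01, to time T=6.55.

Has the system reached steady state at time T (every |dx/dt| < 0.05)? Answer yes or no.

RK4 with dt=0.01: 655 steps to T=6.55. Trajectory (selected grid times):
t=0.00: B=8.08 Q=18.20 G=26.77
t=0.73: B=0.00 Q=21.95 G=41.74
t=1.46: B=0.00 Q=21.95 G=41.74
t=2.18: B=0.00 Q=21.95 G=41.74
t=2.91: B=0.00 Q=21.95 G=41.74
t=3.64: B=0.00 Q=21.95 G=41.74
t=4.37: B=0.00 Q=21.95 G=41.74
t=5.09: B=0.00 Q=21.95 G=41.74
t=5.82: B=0.00 Q=21.95 G=41.74
t=6.55: B=0.00 Q=21.95 G=41.74
Rates at T: R1=0.0000, R2=0.0000, R3=0.0000, R4=0.0000
dx/dt at T (Σ net stoichiometry × rate): B=-0.0000, Q=+0.0000, G=+0.0000
Largest |dx/dt| is |+0.0000| (G) < 0.05 → steady.

Steady state at T: yes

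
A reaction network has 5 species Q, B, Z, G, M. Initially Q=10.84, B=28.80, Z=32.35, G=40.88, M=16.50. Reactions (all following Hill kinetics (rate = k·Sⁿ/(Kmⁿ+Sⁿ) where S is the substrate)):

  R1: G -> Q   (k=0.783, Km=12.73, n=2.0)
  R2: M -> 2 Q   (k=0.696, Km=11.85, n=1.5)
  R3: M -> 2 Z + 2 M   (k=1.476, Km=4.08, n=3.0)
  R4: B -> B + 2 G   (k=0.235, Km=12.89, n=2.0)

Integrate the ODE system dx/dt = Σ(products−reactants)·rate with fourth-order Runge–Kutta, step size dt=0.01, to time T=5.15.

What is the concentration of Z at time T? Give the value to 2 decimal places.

RK4 with dt=0.01: 515 steps to T=5.15. Trajectory (selected grid times):
t=0.00: Q=10.84 B=28.80 Z=32.35 G=40.88 M=16.50
t=0.57: Q=11.74 B=28.80 Z=34.01 G=40.70 M=17.08
t=1.14: Q=12.66 B=28.80 Z=35.67 G=40.51 M=17.66
t=1.72: Q=13.60 B=28.80 Z=37.36 G=40.33 M=18.24
t=2.29: Q=14.53 B=28.80 Z=39.03 G=40.14 M=18.81
t=2.86: Q=15.47 B=28.80 Z=40.69 G=39.96 M=19.38
t=3.43: Q=16.41 B=28.80 Z=42.36 G=39.78 M=19.94
t=4.01: Q=17.38 B=28.80 Z=44.06 G=39.60 M=20.51
t=4.58: Q=18.34 B=28.80 Z=45.73 G=39.41 M=21.07
t=5.15: Q=19.31 B=28.80 Z=47.40 G=39.23 M=21.62
Read off Z at T=5.15: 47.40

Z at T = 47.40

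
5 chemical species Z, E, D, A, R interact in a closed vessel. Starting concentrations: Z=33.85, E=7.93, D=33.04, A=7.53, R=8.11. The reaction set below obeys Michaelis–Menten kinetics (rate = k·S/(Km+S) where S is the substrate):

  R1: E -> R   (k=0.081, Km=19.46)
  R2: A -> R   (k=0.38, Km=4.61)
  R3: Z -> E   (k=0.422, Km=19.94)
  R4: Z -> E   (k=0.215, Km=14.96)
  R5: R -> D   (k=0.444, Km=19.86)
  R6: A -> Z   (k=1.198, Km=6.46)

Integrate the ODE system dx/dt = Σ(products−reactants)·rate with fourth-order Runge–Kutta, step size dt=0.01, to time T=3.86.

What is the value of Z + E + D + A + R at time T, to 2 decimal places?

Check how each reaction changes W = Z + E + D + A + R (weight of products minus weight of reactants):
R1: E -> R: (1·1) − (1·1) = 1 − 1 = 0
R2: A -> R: (1·1) − (1·1) = 1 − 1 = 0
R3: Z -> E: (1·1) − (1·1) = 1 − 1 = 0
R4: Z -> E: (1·1) − (1·1) = 1 − 1 = 0
R5: R -> D: (1·1) − (1·1) = 1 − 1 = 0
R6: A -> Z: (1·1) − (1·1) = 1 − 1 = 0
Every reaction leaves W unchanged, so W is conserved and no simulation is needed: W(T) = W(0) = 33.85 + 7.93 + 33.04 + 7.53 + 8.11 = 90.46

Value at T = 90.46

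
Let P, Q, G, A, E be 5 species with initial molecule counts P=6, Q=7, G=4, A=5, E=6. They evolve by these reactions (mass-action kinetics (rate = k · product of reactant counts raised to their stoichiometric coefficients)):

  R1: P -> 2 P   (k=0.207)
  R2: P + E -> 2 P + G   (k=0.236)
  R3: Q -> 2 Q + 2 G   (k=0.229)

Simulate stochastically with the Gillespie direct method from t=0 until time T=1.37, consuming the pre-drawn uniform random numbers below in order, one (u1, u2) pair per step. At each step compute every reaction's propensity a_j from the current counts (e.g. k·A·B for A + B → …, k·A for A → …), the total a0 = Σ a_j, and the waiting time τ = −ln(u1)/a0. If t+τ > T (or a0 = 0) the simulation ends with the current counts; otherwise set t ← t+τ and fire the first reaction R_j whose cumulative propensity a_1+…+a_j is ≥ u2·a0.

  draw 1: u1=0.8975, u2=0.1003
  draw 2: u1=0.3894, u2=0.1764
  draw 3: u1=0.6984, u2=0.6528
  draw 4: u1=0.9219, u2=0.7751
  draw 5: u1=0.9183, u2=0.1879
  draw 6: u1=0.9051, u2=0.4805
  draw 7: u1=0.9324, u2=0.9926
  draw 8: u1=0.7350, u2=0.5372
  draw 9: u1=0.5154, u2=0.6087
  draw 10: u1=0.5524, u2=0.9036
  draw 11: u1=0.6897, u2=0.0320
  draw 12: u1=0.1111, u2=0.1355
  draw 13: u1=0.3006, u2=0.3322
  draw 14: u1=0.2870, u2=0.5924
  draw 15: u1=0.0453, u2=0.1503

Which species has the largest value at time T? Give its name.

Dominant species at T: P

t=0.000: P=6 Q=7 G=4 A=5 E=6
Draw 1: a1=1.242, a2=8.496, a3=1.603, a0=11.341; τ=−ln(0.8975)/11.341=0.010 → t=0.010; u2·a0=0.1003·11.341=1.138 ≤ a1=1.242 → R1 fires; P=7 Q=7 G=4 A=5 E=6
Draw 2: a1=1.449, a2=9.912, a3=1.603, a0=12.964; τ=−ln(0.3894)/12.964=0.073 → t=0.082; u2·a0=0.1764·12.964=2.287; a1=1.449 < 2.287 ≤ a1+a2=11.361 → R2 fires; P=8 Q=7 G=5 A=5 E=5
Draw 3: a1=1.656, a2=9.440, a3=1.603, a0=12.699; τ=−ln(0.6984)/12.699=0.028 → t=0.111; u2·a0=0.6528·12.699=8.290; a1=1.656 < 8.290 ≤ a1+a2=11.096 → R2 fires; P=9 Q=7 G=6 A=5 E=4
Draw 4: a1=1.863, a2=8.496, a3=1.603, a0=11.962; τ=−ln(0.9219)/11.962=0.007 → t=0.117; u2·a0=0.7751·11.962=9.272; a1=1.863 < 9.272 ≤ a1+a2=10.359 → R2 fires; P=10 Q=7 G=7 A=5 E=3
Draw 5: a1=2.070, a2=7.080, a3=1.603, a0=10.753; τ=−ln(0.9183)/10.753=0.008 → t=0.125; u2·a0=0.1879·10.753=2.020 ≤ a1=2.070 → R1 fires; P=11 Q=7 G=7 A=5 E=3
Draw 6: a1=2.277, a2=7.788, a3=1.603, a0=11.668; τ=−ln(0.9051)/11.668=0.009 → t=0.134; u2·a0=0.4805·11.668=5.606; a1=2.277 < 5.606 ≤ a1+a2=10.065 → R2 fires; P=12 Q=7 G=8 A=5 E=2
Draw 7: a1=2.484, a2=5.664, a3=1.603, a0=9.751; τ=−ln(0.9324)/9.751=0.007 → t=0.141; u2·a0=0.9926·9.751=9.679; a1+a2=8.148 < 9.679 ≤ a1+…+a3=9.751 → R3 fires; P=12 Q=8 G=10 A=5 E=2
Draw 8: a1=2.484, a2=5.664, a3=1.832, a0=9.980; τ=−ln(0.7350)/9.980=0.031 → t=0.172; u2·a0=0.5372·9.980=5.361; a1=2.484 < 5.361 ≤ a1+a2=8.148 → R2 fires; P=13 Q=8 G=11 A=5 E=1
Draw 9: a1=2.691, a2=3.068, a3=1.832, a0=7.591; τ=−ln(0.5154)/7.591=0.087 → t=0.259; u2·a0=0.6087·7.591=4.621; a1=2.691 < 4.621 ≤ a1+a2=5.759 → R2 fires; P=14 Q=8 G=12 A=5 E=0
Draw 10: a1=2.898, a2=0.000, a3=1.832, a0=4.730; τ=−ln(0.5524)/4.730=0.125 → t=0.385; u2·a0=0.9036·4.730=4.274; a1+a2=2.898 < 4.274 ≤ a1+…+a3=4.730 → R3 fires; P=14 Q=9 G=14 A=5 E=0
Draw 11: a1=2.898, a2=0.000, a3=2.061, a0=4.959; τ=−ln(0.6897)/4.959=0.075 → t=0.460; u2·a0=0.0320·4.959=0.159 ≤ a1=2.898 → R1 fires; P=15 Q=9 G=14 A=5 E=0
Draw 12: a1=3.105, a2=0.000, a3=2.061, a0=5.166; τ=−ln(0.1111)/5.166=0.425 → t=0.885; u2·a0=0.1355·5.166=0.700 ≤ a1=3.105 → R1 fires; P=16 Q=9 G=14 A=5 E=0
Draw 13: a1=3.312, a2=0.000, a3=2.061, a0=5.373; τ=−ln(0.3006)/5.373=0.224 → t=1.109; u2·a0=0.3322·5.373=1.785 ≤ a1=3.312 → R1 fires; P=17 Q=9 G=14 A=5 E=0
Draw 14: a1=3.519, a2=0.000, a3=2.061, a0=5.580; τ=−ln(0.2870)/5.580=0.224 → t=1.332; u2·a0=0.5924·5.580=3.306 ≤ a1=3.519 → R1 fires; P=18 Q=9 G=14 A=5 E=0
Draw 15: a1=3.726, a2=0.000, a3=2.061, a0=5.787; τ=−ln(0.0453)/5.787=0.535 → t=1.867 > T=1.37: stop.
At T=1.37: P=18 Q=9 G=14 A=5 E=0; the largest is P.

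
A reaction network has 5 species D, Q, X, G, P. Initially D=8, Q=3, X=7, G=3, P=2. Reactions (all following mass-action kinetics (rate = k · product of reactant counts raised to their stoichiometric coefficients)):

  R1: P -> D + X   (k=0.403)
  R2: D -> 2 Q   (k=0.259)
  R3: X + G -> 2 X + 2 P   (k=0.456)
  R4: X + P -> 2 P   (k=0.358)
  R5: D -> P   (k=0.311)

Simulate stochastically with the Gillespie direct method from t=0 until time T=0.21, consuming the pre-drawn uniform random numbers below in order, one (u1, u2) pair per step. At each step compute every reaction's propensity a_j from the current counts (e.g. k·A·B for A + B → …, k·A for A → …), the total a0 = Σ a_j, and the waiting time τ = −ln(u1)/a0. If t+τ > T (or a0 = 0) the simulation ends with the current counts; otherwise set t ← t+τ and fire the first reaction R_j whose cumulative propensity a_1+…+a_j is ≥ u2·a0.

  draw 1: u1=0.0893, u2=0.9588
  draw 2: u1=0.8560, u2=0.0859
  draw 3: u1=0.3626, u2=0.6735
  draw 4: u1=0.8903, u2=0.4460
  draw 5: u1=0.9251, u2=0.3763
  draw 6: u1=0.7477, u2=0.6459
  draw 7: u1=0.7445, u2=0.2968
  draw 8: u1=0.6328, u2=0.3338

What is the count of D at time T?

t=0.000: D=8 Q=3 X=7 G=3 P=2
Draw 1: a1=0.806, a2=2.072, a3=9.576, a4=5.012, a5=2.488, a0=19.954; τ=−ln(0.0893)/19.954=0.121 → t=0.121; u2·a0=0.9588·19.954=19.132; a1+…+a4=17.466 < 19.132 ≤ a1+…+a5=19.954 → R5 fires; D=7 Q=3 X=7 G=3 P=3
Draw 2: a1=1.209, a2=1.813, a3=9.576, a4=7.518, a5=2.177, a0=22.293; τ=−ln(0.8560)/22.293=0.007 → t=0.128; u2·a0=0.0859·22.293=1.915; a1=1.209 < 1.915 ≤ a1+a2=3.022 → R2 fires; D=6 Q=5 X=7 G=3 P=3
Draw 3: a1=1.209, a2=1.554, a3=9.576, a4=7.518, a5=1.866, a0=21.723; τ=−ln(0.3626)/21.723=0.047 → t=0.175; u2·a0=0.6735·21.723=14.630; a1+…+a3=12.339 < 14.630 ≤ a1+…+a4=19.857 → R4 fires; D=6 Q=5 X=6 G=3 P=4
Draw 4: a1=1.612, a2=1.554, a3=8.208, a4=8.592, a5=1.866, a0=21.832; τ=−ln(0.8903)/21.832=0.005 → t=0.180; u2·a0=0.4460·21.832=9.737; a1+a2=3.166 < 9.737 ≤ a1+…+a3=11.374 → R3 fires; D=6 Q=5 X=7 G=2 P=6
Draw 5: a1=2.418, a2=1.554, a3=6.384, a4=15.036, a5=1.866, a0=27.258; τ=−ln(0.9251)/27.258=0.003 → t=0.183; u2·a0=0.3763·27.258=10.257; a1+a2=3.972 < 10.257 ≤ a1+…+a3=10.356 → R3 fires; D=6 Q=5 X=8 G=1 P=8
Draw 6: a1=3.224, a2=1.554, a3=3.648, a4=22.912, a5=1.866, a0=33.204; τ=−ln(0.7477)/33.204=0.009 → t=0.192; u2·a0=0.6459·33.204=21.446; a1+…+a3=8.426 < 21.446 ≤ a1+…+a4=31.338 → R4 fires; D=6 Q=5 X=7 G=1 P=9
Draw 7: a1=3.627, a2=1.554, a3=3.192, a4=22.554, a5=1.866, a0=32.793; τ=−ln(0.7445)/32.793=0.009 → t=0.201; u2·a0=0.2968·32.793=9.733; a1+…+a3=8.373 < 9.733 ≤ a1+…+a4=30.927 → R4 fires; D=6 Q=5 X=6 G=1 P=10
Draw 8: a1=4.030, a2=1.554, a3=2.736, a4=21.480, a5=1.866, a0=31.666; τ=−ln(0.6328)/31.666=0.014 → t=0.215 > T=0.21: stop.
Read off D at T=0.21: 6

D at T = 6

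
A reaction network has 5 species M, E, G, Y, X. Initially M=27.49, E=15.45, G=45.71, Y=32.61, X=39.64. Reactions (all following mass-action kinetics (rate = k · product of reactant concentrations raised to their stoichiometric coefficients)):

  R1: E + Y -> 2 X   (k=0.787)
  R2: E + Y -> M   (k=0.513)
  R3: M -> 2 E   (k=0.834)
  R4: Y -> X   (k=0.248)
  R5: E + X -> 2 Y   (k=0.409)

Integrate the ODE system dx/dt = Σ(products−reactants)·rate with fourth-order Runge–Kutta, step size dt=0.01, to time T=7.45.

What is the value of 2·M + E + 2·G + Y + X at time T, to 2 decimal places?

Value at T = 234.10

Check how each reaction changes W = 2·M + E + 2·G + Y + X (weight of products minus weight of reactants):
R1: E + Y -> 2 X: (1·2) − (1·1 + 1·1) = 2 − 2 = 0
R2: E + Y -> M: (2·1) − (1·1 + 1·1) = 2 − 2 = 0
R3: M -> 2 E: (1·2) − (2·1) = 2 − 2 = 0
R4: Y -> X: (1·1) − (1·1) = 1 − 1 = 0
R5: E + X -> 2 Y: (1·2) − (1·1 + 1·1) = 2 − 2 = 0
Every reaction leaves W unchanged, so W is conserved and no simulation is needed: W(T) = W(0) = 2·27.49 + 15.45 + 2·45.71 + 32.61 + 39.64 = 234.10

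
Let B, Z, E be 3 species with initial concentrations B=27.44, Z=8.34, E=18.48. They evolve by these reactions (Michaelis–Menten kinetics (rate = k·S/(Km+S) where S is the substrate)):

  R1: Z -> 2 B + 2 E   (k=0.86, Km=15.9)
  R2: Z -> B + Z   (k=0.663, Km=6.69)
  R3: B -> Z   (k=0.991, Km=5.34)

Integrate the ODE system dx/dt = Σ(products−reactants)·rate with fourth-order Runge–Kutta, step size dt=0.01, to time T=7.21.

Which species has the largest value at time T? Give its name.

Dominant species at T: B

RK4 with dt=0.01: 721 steps to T=7.21. Trajectory (selected grid times):
t=0.00: B=27.44 Z=8.34 E=18.48
t=0.80: B=27.55 Z=8.76 E=18.96
t=1.60: B=27.69 Z=9.18 E=19.46
t=2.40: B=27.85 Z=9.59 E=19.97
t=3.20: B=28.02 Z=9.99 E=20.49
t=4.01: B=28.21 Z=10.39 E=21.04
t=4.81: B=28.42 Z=10.79 E=21.59
t=5.61: B=28.65 Z=11.17 E=22.15
t=6.41: B=28.88 Z=11.56 E=22.72
t=7.21: B=29.14 Z=11.93 E=23.31
At T=7.21: B=29.14 Z=11.93 E=23.31; the largest is B.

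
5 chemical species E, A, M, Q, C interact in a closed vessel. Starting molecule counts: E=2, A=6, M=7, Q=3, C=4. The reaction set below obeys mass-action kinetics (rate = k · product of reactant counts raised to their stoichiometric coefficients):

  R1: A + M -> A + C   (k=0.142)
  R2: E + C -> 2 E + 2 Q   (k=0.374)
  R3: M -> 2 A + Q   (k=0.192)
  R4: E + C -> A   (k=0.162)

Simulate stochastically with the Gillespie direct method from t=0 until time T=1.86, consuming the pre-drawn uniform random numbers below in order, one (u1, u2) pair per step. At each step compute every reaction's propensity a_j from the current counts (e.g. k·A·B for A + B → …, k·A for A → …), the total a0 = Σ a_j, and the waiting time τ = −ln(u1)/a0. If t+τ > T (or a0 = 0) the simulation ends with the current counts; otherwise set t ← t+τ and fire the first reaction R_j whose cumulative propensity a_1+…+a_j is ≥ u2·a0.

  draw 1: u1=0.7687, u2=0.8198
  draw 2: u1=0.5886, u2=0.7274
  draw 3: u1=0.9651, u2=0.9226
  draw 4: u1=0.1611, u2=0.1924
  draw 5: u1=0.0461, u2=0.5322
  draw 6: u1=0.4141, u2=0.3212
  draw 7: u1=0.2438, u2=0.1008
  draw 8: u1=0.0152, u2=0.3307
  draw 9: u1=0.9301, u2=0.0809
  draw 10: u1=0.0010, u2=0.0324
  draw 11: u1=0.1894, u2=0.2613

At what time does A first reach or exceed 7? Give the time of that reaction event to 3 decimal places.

t=0.000: E=2 A=6 M=7 Q=3 C=4
Draw 1: a1=5.964, a2=2.992, a3=1.344, a4=1.296, a0=11.596; τ=−ln(0.7687)/11.596=0.023 → t=0.023; u2·a0=0.8198·11.596=9.506; a1+a2=8.956 < 9.506 ≤ a1+…+a3=10.300 → R3 fires; E=2 A=8 M=6 Q=4 C=4
Draw 2: a1=6.816, a2=2.992, a3=1.152, a4=1.296, a0=12.256; τ=−ln(0.5886)/12.256=0.043 → t=0.066; u2·a0=0.7274·12.256=8.915; a1=6.816 < 8.915 ≤ a1+a2=9.808 → R2 fires; E=3 A=8 M=6 Q=6 C=3
Draw 3: a1=6.816, a2=3.366, a3=1.152, a4=1.458, a0=12.792; τ=−ln(0.9651)/12.792=0.003 → t=0.069; u2·a0=0.9226·12.792=11.802; a1+…+a3=11.334 < 11.802 ≤ a1+…+a4=12.792 → R4 fires; E=2 A=9 M=6 Q=6 C=2
Draw 4: a1=7.668, a2=1.496, a3=1.152, a4=0.648, a0=10.964; τ=−ln(0.1611)/10.964=0.167 → t=0.235; u2·a0=0.1924·10.964=2.109 ≤ a1=7.668 → R1 fires; E=2 A=9 M=5 Q=6 C=3
Draw 5: a1=6.390, a2=2.244, a3=0.960, a4=0.972, a0=10.566; τ=−ln(0.0461)/10.566=0.291 → t=0.526; u2·a0=0.5322·10.566=5.623 ≤ a1=6.390 → R1 fires; E=2 A=9 M=4 Q=6 C=4
Draw 6: a1=5.112, a2=2.992, a3=0.768, a4=1.296, a0=10.168; τ=−ln(0.4141)/10.168=0.087 → t=0.613; u2·a0=0.3212·10.168=3.266 ≤ a1=5.112 → R1 fires; E=2 A=9 M=3 Q=6 C=5
Draw 7: a1=3.834, a2=3.740, a3=0.576, a4=1.620, a0=9.770; τ=−ln(0.2438)/9.770=0.144 → t=0.758; u2·a0=0.1008·9.770=0.985 ≤ a1=3.834 → R1 fires; E=2 A=9 M=2 Q=6 C=6
Draw 8: a1=2.556, a2=4.488, a3=0.384, a4=1.944, a0=9.372; τ=−ln(0.0152)/9.372=0.447 → t=1.204; u2·a0=0.3307·9.372=3.099; a1=2.556 < 3.099 ≤ a1+a2=7.044 → R2 fires; E=3 A=9 M=2 Q=8 C=5
Draw 9: a1=2.556, a2=5.610, a3=0.384, a4=2.430, a0=10.980; τ=−ln(0.9301)/10.980=0.007 → t=1.211; u2·a0=0.0809·10.980=0.888 ≤ a1=2.556 → R1 fires; E=3 A=9 M=1 Q=8 C=6
Draw 10: a1=1.278, a2=6.732, a3=0.192, a4=2.916, a0=11.118; τ=−ln(0.0010)/11.118=0.621 → t=1.832; u2·a0=0.0324·11.118=0.360 ≤ a1=1.278 → R1 fires; E=3 A=9 M=0 Q=8 C=7
Draw 11: a1=0.000, a2=7.854, a3=0.000, a4=3.402, a0=11.256; τ=−ln(0.1894)/11.256=0.148 → t=1.980 > T=1.86: stop.
A first becomes ≥ 7 when it reaches 8 at the event at t=0.023.

Threshold first reached at t = 0.023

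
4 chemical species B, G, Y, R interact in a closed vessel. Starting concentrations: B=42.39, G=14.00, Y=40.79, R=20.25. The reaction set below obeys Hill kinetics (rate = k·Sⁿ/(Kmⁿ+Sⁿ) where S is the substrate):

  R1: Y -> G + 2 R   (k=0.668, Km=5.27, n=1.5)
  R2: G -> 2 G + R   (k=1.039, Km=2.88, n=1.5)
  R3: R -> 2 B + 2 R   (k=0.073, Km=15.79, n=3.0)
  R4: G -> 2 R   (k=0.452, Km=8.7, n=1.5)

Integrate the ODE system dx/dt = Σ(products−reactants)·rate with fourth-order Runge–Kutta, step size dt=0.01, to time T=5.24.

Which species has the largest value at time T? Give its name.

Dominant species at T: B

RK4 with dt=0.01: 524 steps to T=5.24. Trajectory (selected grid times):
t=0.00: B=42.39 G=14.00 Y=40.79 R=20.25
t=0.58: B=42.45 G=14.74 Y=40.42 R=21.93
t=1.16: B=42.51 G=15.49 Y=40.05 R=23.62
t=1.75: B=42.58 G=16.24 Y=39.67 R=25.36
t=2.33: B=42.65 G=16.99 Y=39.30 R=27.07
t=2.91: B=42.72 G=17.73 Y=38.94 R=28.80
t=3.49: B=42.80 G=18.46 Y=38.57 R=30.53
t=4.08: B=42.87 G=19.22 Y=38.19 R=32.31
t=4.66: B=42.95 G=19.95 Y=37.82 R=34.06
t=5.24: B=43.03 G=20.69 Y=37.45 R=35.81
At T=5.24: B=43.03 G=20.69 Y=37.45 R=35.81; the largest is B.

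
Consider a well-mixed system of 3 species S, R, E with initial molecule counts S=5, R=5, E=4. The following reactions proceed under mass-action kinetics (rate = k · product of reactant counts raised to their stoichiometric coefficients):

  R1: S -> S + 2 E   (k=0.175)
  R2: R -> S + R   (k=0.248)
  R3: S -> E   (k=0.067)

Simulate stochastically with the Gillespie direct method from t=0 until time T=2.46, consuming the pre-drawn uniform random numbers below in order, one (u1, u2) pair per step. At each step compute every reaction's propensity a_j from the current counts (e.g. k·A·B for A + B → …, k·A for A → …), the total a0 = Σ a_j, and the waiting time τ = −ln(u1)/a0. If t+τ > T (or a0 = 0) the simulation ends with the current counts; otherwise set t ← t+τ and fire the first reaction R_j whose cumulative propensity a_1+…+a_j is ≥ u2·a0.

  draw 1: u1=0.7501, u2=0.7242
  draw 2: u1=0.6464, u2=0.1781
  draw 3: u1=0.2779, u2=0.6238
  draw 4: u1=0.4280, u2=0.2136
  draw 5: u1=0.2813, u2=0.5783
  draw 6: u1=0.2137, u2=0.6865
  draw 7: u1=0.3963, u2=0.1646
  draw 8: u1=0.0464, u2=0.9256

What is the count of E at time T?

t=0.000: S=5 R=5 E=4
Draw 1: a1=0.875, a2=1.240, a3=0.335, a0=2.450; τ=−ln(0.7501)/2.450=0.117 → t=0.117; u2·a0=0.7242·2.450=1.774; a1=0.875 < 1.774 ≤ a1+a2=2.115 → R2 fires; S=6 R=5 E=4
Draw 2: a1=1.050, a2=1.240, a3=0.402, a0=2.692; τ=−ln(0.6464)/2.692=0.162 → t=0.279; u2·a0=0.1781·2.692=0.479 ≤ a1=1.050 → R1 fires; S=6 R=5 E=6
Draw 3: a1=1.050, a2=1.240, a3=0.402, a0=2.692; τ=−ln(0.2779)/2.692=0.476 → t=0.755; u2·a0=0.6238·2.692=1.679; a1=1.050 < 1.679 ≤ a1+a2=2.290 → R2 fires; S=7 R=5 E=6
Draw 4: a1=1.225, a2=1.240, a3=0.469, a0=2.934; τ=−ln(0.4280)/2.934=0.289 → t=1.044; u2·a0=0.2136·2.934=0.627 ≤ a1=1.225 → R1 fires; S=7 R=5 E=8
Draw 5: a1=1.225, a2=1.240, a3=0.469, a0=2.934; τ=−ln(0.2813)/2.934=0.432 → t=1.477; u2·a0=0.5783·2.934=1.697; a1=1.225 < 1.697 ≤ a1+a2=2.465 → R2 fires; S=8 R=5 E=8
Draw 6: a1=1.400, a2=1.240, a3=0.536, a0=3.176; τ=−ln(0.2137)/3.176=0.486 → t=1.963; u2·a0=0.6865·3.176=2.180; a1=1.400 < 2.180 ≤ a1+a2=2.640 → R2 fires; S=9 R=5 E=8
Draw 7: a1=1.575, a2=1.240, a3=0.603, a0=3.418; τ=−ln(0.3963)/3.418=0.271 → t=2.233; u2·a0=0.1646·3.418=0.563 ≤ a1=1.575 → R1 fires; S=9 R=5 E=10
Draw 8: a1=1.575, a2=1.240, a3=0.603, a0=3.418; τ=−ln(0.0464)/3.418=0.898 → t=3.132 > T=2.46: stop.
Read off E at T=2.46: 10

E at T = 10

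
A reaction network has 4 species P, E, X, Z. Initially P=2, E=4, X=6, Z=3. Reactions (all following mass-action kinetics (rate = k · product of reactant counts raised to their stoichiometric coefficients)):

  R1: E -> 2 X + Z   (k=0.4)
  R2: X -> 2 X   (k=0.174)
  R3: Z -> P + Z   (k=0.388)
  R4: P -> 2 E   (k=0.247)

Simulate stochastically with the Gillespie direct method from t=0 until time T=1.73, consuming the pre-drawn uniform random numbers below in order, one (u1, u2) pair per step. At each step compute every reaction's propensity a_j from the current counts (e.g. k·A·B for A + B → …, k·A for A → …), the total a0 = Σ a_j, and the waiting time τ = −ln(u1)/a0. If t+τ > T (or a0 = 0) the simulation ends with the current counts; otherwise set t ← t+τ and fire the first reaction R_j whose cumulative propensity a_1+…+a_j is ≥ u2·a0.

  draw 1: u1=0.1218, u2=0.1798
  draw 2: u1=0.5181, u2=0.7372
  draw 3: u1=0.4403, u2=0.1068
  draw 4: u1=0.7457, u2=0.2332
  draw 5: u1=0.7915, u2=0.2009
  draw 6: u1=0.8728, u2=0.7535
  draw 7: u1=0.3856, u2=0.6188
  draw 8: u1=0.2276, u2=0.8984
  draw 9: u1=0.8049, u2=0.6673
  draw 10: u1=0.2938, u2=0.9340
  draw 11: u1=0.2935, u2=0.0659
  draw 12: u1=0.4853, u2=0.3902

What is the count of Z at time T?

t=0.000: P=2 E=4 X=6 Z=3
Draw 1: a1=1.600, a2=1.044, a3=1.164, a4=0.494, a0=4.302; τ=−ln(0.1218)/4.302=0.489 → t=0.489; u2·a0=0.1798·4.302=0.773 ≤ a1=1.600 → R1 fires; P=2 E=3 X=8 Z=4
Draw 2: a1=1.200, a2=1.392, a3=1.552, a4=0.494, a0=4.638; τ=−ln(0.5181)/4.638=0.142 → t=0.631; u2·a0=0.7372·4.638=3.419; a1+a2=2.592 < 3.419 ≤ a1+…+a3=4.144 → R3 fires; P=3 E=3 X=8 Z=4
Draw 3: a1=1.200, a2=1.392, a3=1.552, a4=0.741, a0=4.885; τ=−ln(0.4403)/4.885=0.168 → t=0.799; u2·a0=0.1068·4.885=0.522 ≤ a1=1.200 → R1 fires; P=3 E=2 X=10 Z=5
Draw 4: a1=0.800, a2=1.740, a3=1.940, a4=0.741, a0=5.221; τ=−ln(0.7457)/5.221=0.056 → t=0.855; u2·a0=0.2332·5.221=1.218; a1=0.800 < 1.218 ≤ a1+a2=2.540 → R2 fires; P=3 E=2 X=11 Z=5
Draw 5: a1=0.800, a2=1.914, a3=1.940, a4=0.741, a0=5.395; τ=−ln(0.7915)/5.395=0.043 → t=0.899; u2·a0=0.2009·5.395=1.084; a1=0.800 < 1.084 ≤ a1+a2=2.714 → R2 fires; P=3 E=2 X=12 Z=5
Draw 6: a1=0.800, a2=2.088, a3=1.940, a4=0.741, a0=5.569; τ=−ln(0.8728)/5.569=0.024 → t=0.923; u2·a0=0.7535·5.569=4.196; a1+a2=2.888 < 4.196 ≤ a1+…+a3=4.828 → R3 fires; P=4 E=2 X=12 Z=5
Draw 7: a1=0.800, a2=2.088, a3=1.940, a4=0.988, a0=5.816; τ=−ln(0.3856)/5.816=0.164 → t=1.087; u2·a0=0.6188·5.816=3.599; a1+a2=2.888 < 3.599 ≤ a1+…+a3=4.828 → R3 fires; P=5 E=2 X=12 Z=5
Draw 8: a1=0.800, a2=2.088, a3=1.940, a4=1.235, a0=6.063; τ=−ln(0.2276)/6.063=0.244 → t=1.331; u2·a0=0.8984·6.063=5.447; a1+…+a3=4.828 < 5.447 ≤ a1+…+a4=6.063 → R4 fires; P=4 E=4 X=12 Z=5
Draw 9: a1=1.600, a2=2.088, a3=1.940, a4=0.988, a0=6.616; τ=−ln(0.8049)/6.616=0.033 → t=1.364; u2·a0=0.6673·6.616=4.415; a1+a2=3.688 < 4.415 ≤ a1+…+a3=5.628 → R3 fires; P=5 E=4 X=12 Z=5
Draw 10: a1=1.600, a2=2.088, a3=1.940, a4=1.235, a0=6.863; τ=−ln(0.2938)/6.863=0.178 → t=1.542; u2·a0=0.9340·6.863=6.410; a1+…+a3=5.628 < 6.410 ≤ a1+…+a4=6.863 → R4 fires; P=4 E=6 X=12 Z=5
Draw 11: a1=2.400, a2=2.088, a3=1.940, a4=0.988, a0=7.416; τ=−ln(0.2935)/7.416=0.165 → t=1.708; u2·a0=0.0659·7.416=0.489 ≤ a1=2.400 → R1 fires; P=4 E=5 X=14 Z=6
Draw 12: a1=2.000, a2=2.436, a3=2.328, a4=0.988, a0=7.752; τ=−ln(0.4853)/7.752=0.093 → t=1.801 > T=1.73: stop.
Read off Z at T=1.73: 6

Z at T = 6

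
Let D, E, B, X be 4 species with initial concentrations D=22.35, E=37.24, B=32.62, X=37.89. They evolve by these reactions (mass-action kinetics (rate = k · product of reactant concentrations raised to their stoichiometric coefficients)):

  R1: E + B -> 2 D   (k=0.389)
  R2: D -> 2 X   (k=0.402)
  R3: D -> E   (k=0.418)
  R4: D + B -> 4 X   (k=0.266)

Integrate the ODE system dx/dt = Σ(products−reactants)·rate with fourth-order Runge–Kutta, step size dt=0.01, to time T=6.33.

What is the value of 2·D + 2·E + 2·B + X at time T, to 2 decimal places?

Value at T = 222.31

Check how each reaction changes W = 2·D + 2·E + 2·B + X (weight of products minus weight of reactants):
R1: E + B -> 2 D: (2·2) − (2·1 + 2·1) = 4 − 4 = 0
R2: D -> 2 X: (1·2) − (2·1) = 2 − 2 = 0
R3: D -> E: (2·1) − (2·1) = 2 − 2 = 0
R4: D + B -> 4 X: (1·4) − (2·1 + 2·1) = 4 − 4 = 0
Every reaction leaves W unchanged, so W is conserved and no simulation is needed: W(T) = W(0) = 2·22.35 + 2·37.24 + 2·32.62 + 37.89 = 222.31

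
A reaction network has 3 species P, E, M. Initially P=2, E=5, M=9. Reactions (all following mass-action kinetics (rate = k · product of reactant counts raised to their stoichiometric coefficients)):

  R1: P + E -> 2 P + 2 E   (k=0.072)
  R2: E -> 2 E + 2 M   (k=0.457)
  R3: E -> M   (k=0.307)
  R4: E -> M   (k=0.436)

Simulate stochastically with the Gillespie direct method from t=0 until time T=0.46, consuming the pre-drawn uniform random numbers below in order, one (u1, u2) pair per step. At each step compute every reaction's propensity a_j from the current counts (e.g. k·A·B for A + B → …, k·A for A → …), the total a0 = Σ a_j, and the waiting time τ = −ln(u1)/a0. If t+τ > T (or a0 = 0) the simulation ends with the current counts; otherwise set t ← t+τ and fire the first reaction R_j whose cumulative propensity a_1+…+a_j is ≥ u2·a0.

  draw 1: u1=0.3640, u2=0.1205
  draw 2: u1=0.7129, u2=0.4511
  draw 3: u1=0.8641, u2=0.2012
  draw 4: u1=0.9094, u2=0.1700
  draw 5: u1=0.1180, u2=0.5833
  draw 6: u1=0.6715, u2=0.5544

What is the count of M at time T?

M at T = 17

t=0.000: P=2 E=5 M=9
Draw 1: a1=0.720, a2=2.285, a3=1.535, a4=2.180, a0=6.720; τ=−ln(0.3640)/6.720=0.150 → t=0.150; u2·a0=0.1205·6.720=0.810; a1=0.720 < 0.810 ≤ a1+a2=3.005 → R2 fires; P=2 E=6 M=11
Draw 2: a1=0.864, a2=2.742, a3=1.842, a4=2.616, a0=8.064; τ=−ln(0.7129)/8.064=0.042 → t=0.192; u2·a0=0.4511·8.064=3.638; a1+a2=3.606 < 3.638 ≤ a1+…+a3=5.448 → R3 fires; P=2 E=5 M=12
Draw 3: a1=0.720, a2=2.285, a3=1.535, a4=2.180, a0=6.720; τ=−ln(0.8641)/6.720=0.022 → t=0.214; u2·a0=0.2012·6.720=1.352; a1=0.720 < 1.352 ≤ a1+a2=3.005 → R2 fires; P=2 E=6 M=14
Draw 4: a1=0.864, a2=2.742, a3=1.842, a4=2.616, a0=8.064; τ=−ln(0.9094)/8.064=0.012 → t=0.226; u2·a0=0.1700·8.064=1.371; a1=0.864 < 1.371 ≤ a1+a2=3.606 → R2 fires; P=2 E=7 M=16
Draw 5: a1=1.008, a2=3.199, a3=2.149, a4=3.052, a0=9.408; τ=−ln(0.1180)/9.408=0.227 → t=0.453; u2·a0=0.5833·9.408=5.488; a1+a2=4.207 < 5.488 ≤ a1+…+a3=6.356 → R3 fires; P=2 E=6 M=17
Draw 6: a1=0.864, a2=2.742, a3=1.842, a4=2.616, a0=8.064; τ=−ln(0.6715)/8.064=0.049 → t=0.502 > T=0.46: stop.
Read off M at T=0.46: 17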